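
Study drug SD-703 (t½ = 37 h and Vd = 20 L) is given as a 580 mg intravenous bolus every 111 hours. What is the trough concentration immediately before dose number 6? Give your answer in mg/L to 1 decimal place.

4.1 mg/L

f = (1/2)^(τ/t½) = (1/2)^(111/37) ≈ 0.1250.
C₀ = D/Vd = 580/20 ≈ 29.000 mg/L.
Before the 6th dose, 5 doses have been given. Superposition: Cmin = C₀·(f + f² + … + f^5).
≈ 29.000 × (0.1250 + 0.0156 + 0.0020 + 0.0002 + 0.0000) ≈ 29.000 × 0.1428 ≈ 4.141 mg/L.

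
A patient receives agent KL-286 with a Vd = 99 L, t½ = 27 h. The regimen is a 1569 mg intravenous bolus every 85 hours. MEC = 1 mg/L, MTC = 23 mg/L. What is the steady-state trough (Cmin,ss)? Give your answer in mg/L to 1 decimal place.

τ/t½ = 85/27 ≈ 3.1481, so fraction remaining f = (1/2)^(85/27) ≈ 0.1128.
Single-dose peak C₀ = D/Vd = 1569/99 ≈ 15.848 mg/L.
Steady-state trough Cmin,ss = C₀·f/(1−f) ≈ 15.848 × 0.1128/0.8872 ≈ 2.015 mg/L.
Trough 2.0 mg/L vs MEC 1 mg/L: adequate.

2.0 mg/L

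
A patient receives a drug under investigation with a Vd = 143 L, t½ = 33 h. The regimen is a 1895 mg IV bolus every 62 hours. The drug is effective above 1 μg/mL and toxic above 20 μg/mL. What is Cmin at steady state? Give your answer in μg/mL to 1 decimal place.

Over one 62-h interval, 62/33 ≈ 1.8788 half-lives elapse, leaving f ≈ 0.2719 of each dose.
At steady state, accumulation factor R = 1/(1 − e^(−kτ)) ≈ 1.3734.
Each bolus raises the concentration by D/Vd = 1895/143 ≈ 13.252 μg/mL.
Cmax,ss = C₀/(1 − f) ≈ 13.252/0.7281 ≈ 18.201 μg/mL.
Steady-state trough Cmin,ss = Cmax,ss·f ≈ 18.201 × 0.2719 ≈ 4.949 μg/mL.
Trough 4.9 μg/mL vs MEC 1 μg/mL: adequate.

4.9 μg/mL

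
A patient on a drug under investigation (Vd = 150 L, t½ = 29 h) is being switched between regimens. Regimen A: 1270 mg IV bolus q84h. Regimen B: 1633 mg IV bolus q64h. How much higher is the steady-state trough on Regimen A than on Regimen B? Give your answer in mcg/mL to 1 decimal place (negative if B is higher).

-1.7 mcg/mL

Regimen A: f = (1/2)^(84/29) ≈ 0.1343; Cmin,ss = (1270/150)·f/(1−f) ≈ 1.313 mcg/mL.
Regimen B: f = (1/2)^(64/29) ≈ 0.2166; Cmin,ss = (1633/150)·f/(1−f) ≈ 3.010 mcg/mL.
Difference ≈ 1.313 − 3.010 ≈ -1.697 mcg/mL.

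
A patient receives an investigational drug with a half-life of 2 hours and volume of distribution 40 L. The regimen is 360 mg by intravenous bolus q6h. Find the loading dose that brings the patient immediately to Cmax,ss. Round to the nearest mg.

f = (1/2)^(6/2) ≈ 0.125000; accumulation ratio R = 1/(1−f) ≈ 1.14286.
Loading dose to hit Cmax,ss on first dose: D_load = D_maint·R ≈ 360 × 1.14286 ≈ 411.43 mg.

411 mg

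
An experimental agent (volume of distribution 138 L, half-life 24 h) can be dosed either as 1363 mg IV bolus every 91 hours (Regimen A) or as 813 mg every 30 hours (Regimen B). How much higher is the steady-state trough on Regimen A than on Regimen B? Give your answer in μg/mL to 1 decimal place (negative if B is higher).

Regimen A: f = (1/2)^(91/24) ≈ 0.0722; Cmin,ss = (1363/138)·f/(1−f) ≈ 0.769 μg/mL.
Regimen B: f = (1/2)^(30/24) ≈ 0.4204; Cmin,ss = (813/138)·f/(1−f) ≈ 4.273 μg/mL.
Difference ≈ 0.769 − 4.273 ≈ -3.504 μg/mL.

-3.5 μg/mL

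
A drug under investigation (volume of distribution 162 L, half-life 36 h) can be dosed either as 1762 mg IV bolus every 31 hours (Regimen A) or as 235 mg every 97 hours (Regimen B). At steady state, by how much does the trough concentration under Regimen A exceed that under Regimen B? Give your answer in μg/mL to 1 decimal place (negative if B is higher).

13.1 μg/mL

Regimen A: f = (1/2)^(31/36) ≈ 0.5505; Cmin,ss = (1762/162)·f/(1−f) ≈ 13.320 μg/mL.
Regimen B: f = (1/2)^(97/36) ≈ 0.1545; Cmin,ss = (235/162)·f/(1−f) ≈ 0.265 μg/mL.
Difference ≈ 13.320 − 0.265 ≈ 13.055 μg/mL.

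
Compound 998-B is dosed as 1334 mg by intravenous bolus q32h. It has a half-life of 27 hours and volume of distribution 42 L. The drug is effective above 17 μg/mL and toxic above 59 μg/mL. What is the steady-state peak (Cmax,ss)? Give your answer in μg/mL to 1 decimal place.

Over one 32-h interval, 32/27 ≈ 1.1852 half-lives elapse, leaving f ≈ 0.4398 of each dose.
At steady state, accumulation factor R = 1/(1 − e^(−kτ)) ≈ 1.7851.
Each bolus raises the concentration by D/Vd = 1334/42 ≈ 31.762 μg/mL.
Cmax,ss = C₀/(1 − f) ≈ 31.762/0.5602 ≈ 56.698 μg/mL.
Peak 56.7 μg/mL vs MTC 59 μg/mL: below toxic threshold.

56.7 μg/mL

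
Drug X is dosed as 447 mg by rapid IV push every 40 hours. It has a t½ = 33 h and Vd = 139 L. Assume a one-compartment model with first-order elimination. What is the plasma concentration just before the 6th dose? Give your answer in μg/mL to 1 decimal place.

f = (1/2)^(τ/t½) = (1/2)^(40/33) ≈ 0.4316.
C₀ = D/Vd = 447/139 ≈ 3.216 μg/mL.
Before the 6th dose, 5 doses have been given. Superposition: Cmin = C₀·(f + f² + … + f^5).
≈ 3.216 × (0.4316 + 0.1863 + 0.0804 + 0.0347 + 0.0150) ≈ 3.216 × 0.7480 ≈ 2.406 μg/mL.

2.4 μg/mL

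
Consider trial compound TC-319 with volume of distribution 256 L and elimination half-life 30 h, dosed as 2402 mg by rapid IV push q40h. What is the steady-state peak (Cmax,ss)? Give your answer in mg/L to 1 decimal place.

Over one 40-h interval, 40/30 ≈ 1.3333 half-lives elapse, leaving f ≈ 0.3969 of each dose.
Accumulation ratio R = 1/(1 − f) ≈ 1/0.6031 ≈ 1.6581.
Each bolus raises the concentration by D/Vd = 2402/256 ≈ 9.383 mg/L.
Steady-state peak Cmax,ss = C₀·R ≈ 9.383 × 1.6581 ≈ 15.558 mg/L.

15.6 mg/L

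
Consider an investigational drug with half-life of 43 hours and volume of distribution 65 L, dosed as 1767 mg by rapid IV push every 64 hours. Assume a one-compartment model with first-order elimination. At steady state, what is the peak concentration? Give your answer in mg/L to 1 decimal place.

42.2 mg/L

τ/t½ = 64/43 ≈ 1.4884, so fraction remaining f = (1/2)^(64/43) ≈ 0.3564.
At steady state, accumulation factor R = 1/(1 − e^(−kτ)) ≈ 1.5538.
Each bolus raises the concentration by D/Vd = 1767/65 ≈ 27.185 mg/L.
Steady-state peak Cmax,ss = C₀·R ≈ 27.185 × 1.5538 ≈ 42.240 mg/L.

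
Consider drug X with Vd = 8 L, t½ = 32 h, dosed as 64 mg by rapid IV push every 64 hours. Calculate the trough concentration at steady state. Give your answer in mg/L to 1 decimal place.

2.7 mg/L

τ = 64 h = 2 half-lives, so f = (1/2)^2 = 0.25.
Accumulation ratio R = 1/(1 − f) = 1/0.75 = 4/3.
Single-dose peak C₀ = D/Vd = 64/8 = 8 mg/L.
Steady-state peak Cmax,ss = C₀·R = 8 × 4/3 ≈ 10.667 mg/L.
Steady-state trough Cmin,ss = Cmax,ss·f ≈ 10.667 × 0.25 ≈ 2.667 mg/L.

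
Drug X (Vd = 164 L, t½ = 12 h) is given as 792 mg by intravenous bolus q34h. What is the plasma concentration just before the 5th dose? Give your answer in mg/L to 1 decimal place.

f = (1/2)^(τ/t½) = (1/2)^(34/12) ≈ 0.1403.
C₀ = D/Vd = 792/164 ≈ 4.829 mg/L.
Before the 5th dose, 4 doses have been given. Superposition: Cmin = C₀·(f + f² + … + f^4).
≈ 4.829 × (0.1403 + 0.0197 + 0.0028 + 0.0004) ≈ 4.829 × 0.1632 ≈ 0.788 mg/L.

0.8 mg/L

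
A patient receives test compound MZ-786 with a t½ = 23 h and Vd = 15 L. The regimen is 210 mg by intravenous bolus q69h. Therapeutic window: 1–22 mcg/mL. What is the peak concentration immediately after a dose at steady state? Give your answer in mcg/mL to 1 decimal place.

16.0 mcg/mL

The dosing interval is 3 half-lives, so f = 2^(−3) = 0.125.
Accumulation ratio R = 1/(1 − f) = 1/0.875 = 8/7.
Single-dose peak C₀ = D/Vd = 210/15 = 14 mcg/mL.
Steady-state peak Cmax,ss = C₀·R = 14 × 8/7 ≈ 16.000 mcg/mL.
Peak 16.0 mcg/mL vs MTC 22 mcg/mL: below toxic threshold.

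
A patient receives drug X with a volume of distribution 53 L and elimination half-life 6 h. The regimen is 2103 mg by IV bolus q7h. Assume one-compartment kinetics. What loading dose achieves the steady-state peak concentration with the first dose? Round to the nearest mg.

f = (1/2)^(7/6) ≈ 0.445449; accumulation ratio R = 1/(1−f) ≈ 1.80326.
Loading dose to hit Cmax,ss on first dose: D_load = D_maint·R ≈ 2103 × 1.80326 ≈ 3792.26 mg.

3792 mg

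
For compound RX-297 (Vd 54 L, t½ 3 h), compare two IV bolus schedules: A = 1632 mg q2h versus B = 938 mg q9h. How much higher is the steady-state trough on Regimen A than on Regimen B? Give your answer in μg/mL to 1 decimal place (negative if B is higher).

49.0 μg/mL

Regimen A: f = (1/2)^(2/3) ≈ 0.6300; Cmin,ss = (1632/54)·f/(1−f) ≈ 51.459 μg/mL.
Regimen B: f = (1/2)^(9/3) ≈ 0.1250; Cmin,ss = (938/54)·f/(1−f) ≈ 2.481 μg/mL.
Difference ≈ 51.459 − 2.481 ≈ 48.978 μg/mL.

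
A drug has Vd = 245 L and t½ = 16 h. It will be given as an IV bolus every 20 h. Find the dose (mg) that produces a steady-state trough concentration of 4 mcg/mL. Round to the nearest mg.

τ/t½ = 20/16 ≈ 1.25, so f = (1/2)^(20/16) ≈ 0.420448.
Cmin,ss = (D/Vd)·f/(1−f), so D = Cmin,ss·Vd·(1−f)/f.
D = 4 × 245 × (1−f)/f ≈ 4 × 245 × 1.37842 ≈ 1350.85 mg.

1351 mg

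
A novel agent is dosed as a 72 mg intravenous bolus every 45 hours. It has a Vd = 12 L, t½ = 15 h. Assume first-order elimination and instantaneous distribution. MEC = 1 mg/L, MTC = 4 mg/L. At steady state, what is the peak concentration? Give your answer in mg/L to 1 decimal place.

6.9 mg/L

The dosing interval is 3 half-lives, so f = 2^(−3) = 0.125.
At steady state, R = 1/(1 − 0.125) = 8/7.
Single-dose peak C₀ = D/Vd = 72/12 = 6 mg/L.
Steady-state peak Cmax,ss = C₀·R = 6 × 8/7 ≈ 6.857 mg/L.
Peak 6.9 mg/L vs MTC 4 mg/L: exceeds toxic threshold.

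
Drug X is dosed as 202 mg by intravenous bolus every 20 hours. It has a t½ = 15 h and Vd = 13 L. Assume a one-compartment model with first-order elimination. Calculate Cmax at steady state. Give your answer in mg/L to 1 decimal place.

Over one 20-h interval, 20/15 ≈ 1.3333 half-lives elapse, leaving f ≈ 0.3969 of each dose.
At steady state, accumulation factor R = 1/(1 − e^(−kτ)) ≈ 1.6581.
Single-dose peak C₀ = D/Vd = 202/13 ≈ 15.538 mg/L.
Steady-state peak Cmax,ss = C₀·R ≈ 15.538 × 1.6581 ≈ 25.764 mg/L.

25.8 mg/L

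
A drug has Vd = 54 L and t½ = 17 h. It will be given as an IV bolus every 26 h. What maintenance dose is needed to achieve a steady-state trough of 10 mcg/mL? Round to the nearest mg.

1019 mg

τ/t½ = 26/17 ≈ 1.5294, so f = (1/2)^(26/17) ≈ 0.346419.
Cmin,ss = (D/Vd)·f/(1−f), so D = Cmin,ss·Vd·(1−f)/f.
D = 10 × 54 × (1−f)/f ≈ 10 × 54 × 1.88668 ≈ 1018.81 mg.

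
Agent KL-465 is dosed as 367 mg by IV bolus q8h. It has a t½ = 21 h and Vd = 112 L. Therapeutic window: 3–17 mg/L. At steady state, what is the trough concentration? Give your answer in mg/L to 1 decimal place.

10.8 mg/L

k = ln2/t½ = ln2/21 ≈ 0.033007 h⁻¹; fraction remaining f = e^(−kτ) = e^(−0.033007×8) ≈ 0.7679.
At steady state, accumulation factor R = 1/(1 − e^(−kτ)) ≈ 4.3085.
Single-dose peak C₀ = D/Vd = 367/112 ≈ 3.277 mg/L.
Steady-state peak Cmax,ss = C₀·R ≈ 3.277 × 4.3085 ≈ 14.119 mg/L.
One interval later, Cmin,ss = Cmax,ss·e^(−kτ) ≈ 14.119 × 0.7679 ≈ 10.842 mg/L.
Trough 10.8 mg/L vs MEC 3 mg/L: adequate.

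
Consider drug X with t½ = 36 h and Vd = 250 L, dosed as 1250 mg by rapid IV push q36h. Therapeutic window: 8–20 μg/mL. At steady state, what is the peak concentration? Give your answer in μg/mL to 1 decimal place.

τ = 36 h = 1 half-life, so f = (1/2)^1 = 0.5.
Accumulation ratio R = 1/(1 − f) = 1/0.5 = 2/1.
Single-dose peak C₀ = D/Vd = 1250/250 = 5 μg/mL.
Steady-state peak Cmax,ss = C₀·R = 5 × 2/1 ≈ 10.000 μg/mL.
Peak 10.0 μg/mL vs MTC 20 μg/mL: below toxic threshold.

10.0 μg/mL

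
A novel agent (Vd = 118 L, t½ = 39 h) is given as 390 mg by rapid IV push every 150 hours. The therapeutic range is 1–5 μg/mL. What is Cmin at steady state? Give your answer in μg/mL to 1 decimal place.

τ/t½ = 150/39 ≈ 3.8462, so fraction remaining f = (1/2)^(150/39) ≈ 0.0695.
Each bolus raises the concentration by D/Vd = 390/118 ≈ 3.305 μg/mL.
Steady-state trough Cmin,ss = C₀·f/(1−f) ≈ 3.305 × 0.0695/0.9305 ≈ 0.247 μg/mL.
Trough 0.2 μg/mL vs MEC 1 μg/mL: subtherapeutic.

0.2 μg/mL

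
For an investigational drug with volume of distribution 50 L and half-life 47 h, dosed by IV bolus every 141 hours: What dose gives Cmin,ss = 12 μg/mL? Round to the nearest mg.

τ/t½ = 141/47 ≈ 3, so f = (1/2)^(141/47) ≈ 0.125000.
Cmin,ss = (D/Vd)·f/(1−f), so D = Cmin,ss·Vd·(1−f)/f.
D = 12 × 50 × (1−f)/f ≈ 12 × 50 × 7.00000 ≈ 4200.00 mg.

4200 mg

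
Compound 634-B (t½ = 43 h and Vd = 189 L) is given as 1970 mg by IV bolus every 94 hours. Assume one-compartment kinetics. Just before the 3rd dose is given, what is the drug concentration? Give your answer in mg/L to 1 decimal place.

2.8 mg/L

f = (1/2)^(τ/t½) = (1/2)^(94/43) ≈ 0.2198.
C₀ = D/Vd = 1970/189 ≈ 10.423 mg/L.
Before the 3rd dose, 2 doses have been given. Superposition: Cmin = C₀·(f + f²).
≈ 10.423 × (0.2198 + 0.0483) ≈ 10.423 × 0.2681 ≈ 2.794 mg/L.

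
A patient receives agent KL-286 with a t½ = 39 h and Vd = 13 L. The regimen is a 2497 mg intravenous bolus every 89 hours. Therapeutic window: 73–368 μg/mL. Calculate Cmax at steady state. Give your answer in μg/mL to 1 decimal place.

241.8 μg/mL

k = ln2/t½ = ln2/39 ≈ 0.017773 h⁻¹; fraction remaining f = e^(−kτ) = e^(−0.017773×89) ≈ 0.2056.
Accumulation ratio R = 1/(1 − f) ≈ 1/0.7944 ≈ 1.2588.
Single-dose peak C₀ = D/Vd = 2497/13 ≈ 192.077 μg/mL.
Steady-state peak Cmax,ss = C₀·R ≈ 192.077 × 1.2588 ≈ 241.787 μg/mL.
Peak 241.8 μg/mL vs MTC 368 μg/mL: below toxic threshold.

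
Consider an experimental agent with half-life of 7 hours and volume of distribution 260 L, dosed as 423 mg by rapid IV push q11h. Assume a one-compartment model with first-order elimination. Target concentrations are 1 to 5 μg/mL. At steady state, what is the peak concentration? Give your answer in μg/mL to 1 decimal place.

2.5 μg/mL

τ/t½ = 11/7 ≈ 1.5714, so fraction remaining f = (1/2)^(11/7) ≈ 0.3365.
Accumulation ratio R = 1/(1 − f) ≈ 1/0.6635 ≈ 1.5072.
Each bolus raises the concentration by D/Vd = 423/260 ≈ 1.627 μg/mL.
Steady-state peak Cmax,ss = C₀·R ≈ 1.627 × 1.5072 ≈ 2.452 μg/mL.
Peak 2.5 μg/mL vs MTC 5 μg/mL: below toxic threshold.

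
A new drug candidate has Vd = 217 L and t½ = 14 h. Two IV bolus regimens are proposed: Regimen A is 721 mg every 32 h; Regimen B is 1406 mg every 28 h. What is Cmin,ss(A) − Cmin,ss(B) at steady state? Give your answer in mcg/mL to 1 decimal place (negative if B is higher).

Regimen A: f = (1/2)^(32/14) ≈ 0.2051; Cmin,ss = (721/217)·f/(1−f) ≈ 0.857 mcg/mL.
Regimen B: f = (1/2)^(28/14) ≈ 0.2500; Cmin,ss = (1406/217)·f/(1−f) ≈ 2.160 mcg/mL.
Difference ≈ 0.857 − 2.160 ≈ -1.303 mcg/mL.

-1.3 mcg/mL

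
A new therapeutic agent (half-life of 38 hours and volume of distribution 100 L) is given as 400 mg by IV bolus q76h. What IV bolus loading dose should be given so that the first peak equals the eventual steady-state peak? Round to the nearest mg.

f = (1/2)^(76/38) ≈ 0.250000; accumulation ratio R = 1/(1−f) ≈ 1.33333.
Loading dose to hit Cmax,ss on first dose: D_load = D_maint·R ≈ 400 × 1.33333 ≈ 533.33 mg.

533 mg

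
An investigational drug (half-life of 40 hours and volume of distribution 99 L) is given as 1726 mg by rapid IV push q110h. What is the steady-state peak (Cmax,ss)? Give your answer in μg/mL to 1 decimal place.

20.5 μg/mL

τ/t½ = 110/40 ≈ 2.75, so fraction remaining f = (1/2)^(110/40) ≈ 0.1487.
At steady state, accumulation factor R = 1/(1 − e^(−kτ)) ≈ 1.1747.
Single-dose peak C₀ = D/Vd = 1726/99 ≈ 17.434 μg/mL.
Steady-state peak Cmax,ss = C₀·R ≈ 17.434 × 1.1747 ≈ 20.480 μg/mL.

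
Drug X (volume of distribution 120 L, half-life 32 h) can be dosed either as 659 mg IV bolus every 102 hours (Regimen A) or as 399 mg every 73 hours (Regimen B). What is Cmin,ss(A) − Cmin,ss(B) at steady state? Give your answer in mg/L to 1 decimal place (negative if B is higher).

Regimen A: f = (1/2)^(102/32) ≈ 0.1098; Cmin,ss = (659/120)·f/(1−f) ≈ 0.677 mg/L.
Regimen B: f = (1/2)^(73/32) ≈ 0.2057; Cmin,ss = (399/120)·f/(1−f) ≈ 0.861 mg/L.
Difference ≈ 0.677 − 0.861 ≈ -0.184 mg/L.

-0.2 mg/L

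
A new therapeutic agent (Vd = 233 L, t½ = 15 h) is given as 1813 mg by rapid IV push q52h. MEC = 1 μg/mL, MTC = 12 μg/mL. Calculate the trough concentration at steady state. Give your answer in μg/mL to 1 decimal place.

0.8 μg/mL

Over one 52-h interval, 52/15 ≈ 3.4667 half-lives elapse, leaving f ≈ 0.0905 of each dose.
Accumulation ratio R = 1/(1 − f) ≈ 1/0.9095 ≈ 1.0995.
Single-dose peak C₀ = D/Vd = 1813/233 ≈ 7.781 μg/mL.
Steady-state peak Cmax,ss = C₀·R ≈ 7.781 × 1.0995 ≈ 8.555 μg/mL.
Steady-state trough Cmin,ss = Cmax,ss·f ≈ 8.555 × 0.0905 ≈ 0.774 μg/mL.
Trough 0.8 μg/mL vs MEC 1 μg/mL: subtherapeutic.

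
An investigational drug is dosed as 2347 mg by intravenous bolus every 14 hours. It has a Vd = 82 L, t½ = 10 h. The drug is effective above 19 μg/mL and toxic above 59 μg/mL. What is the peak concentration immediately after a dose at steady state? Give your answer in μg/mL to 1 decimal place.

k = ln2/t½ = ln2/10 ≈ 0.069315 h⁻¹; fraction remaining f = e^(−kτ) = e^(−0.069315×14) ≈ 0.3789.
At steady state, accumulation factor R = 1/(1 − e^(−kτ)) ≈ 1.6100.
Each bolus raises the concentration by D/Vd = 2347/82 ≈ 28.622 μg/mL.
Steady-state peak Cmax,ss = C₀·R ≈ 28.622 × 1.6100 ≈ 46.081 μg/mL.
Peak 46.1 μg/mL vs MTC 59 μg/mL: below toxic threshold.

46.1 μg/mL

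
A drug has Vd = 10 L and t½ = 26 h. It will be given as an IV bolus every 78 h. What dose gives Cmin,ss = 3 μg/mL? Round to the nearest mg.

210 mg

τ/t½ = 78/26 ≈ 3, so f = (1/2)^(78/26) ≈ 0.125000.
Cmin,ss = (D/Vd)·f/(1−f), so D = Cmin,ss·Vd·(1−f)/f.
D = 3 × 10 × (1−f)/f ≈ 3 × 10 × 7.00000 ≈ 210.00 mg.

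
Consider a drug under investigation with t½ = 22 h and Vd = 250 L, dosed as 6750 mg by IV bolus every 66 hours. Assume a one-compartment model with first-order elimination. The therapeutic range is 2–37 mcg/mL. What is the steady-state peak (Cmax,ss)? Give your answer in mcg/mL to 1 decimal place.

τ = 66 h = 3 half-lives, so f = (1/2)^3 = 0.125.
At steady state, R = 1/(1 − 0.125) = 8/7.
Single-dose peak C₀ = D/Vd = 6750/250 = 27 mcg/mL.
Steady-state peak Cmax,ss = C₀·R = 27 × 8/7 ≈ 30.857 mcg/mL.
Peak 30.9 mcg/mL vs MTC 37 mcg/mL: below toxic threshold.

30.9 mcg/mL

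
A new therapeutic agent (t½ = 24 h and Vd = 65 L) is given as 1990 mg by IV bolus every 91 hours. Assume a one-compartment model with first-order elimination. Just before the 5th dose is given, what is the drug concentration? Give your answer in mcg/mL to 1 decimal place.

f = (1/2)^(τ/t½) = (1/2)^(91/24) ≈ 0.0722.
C₀ = D/Vd = 1990/65 ≈ 30.615 mcg/mL.
Before the 5th dose, 4 doses have been given. Superposition: Cmin = C₀·(f + f² + … + f^4).
≈ 30.615 × (0.0722 + 0.0052 + 0.0004 + 0.0000) ≈ 30.615 × 0.0778 ≈ 2.382 mcg/mL.

2.4 mcg/mL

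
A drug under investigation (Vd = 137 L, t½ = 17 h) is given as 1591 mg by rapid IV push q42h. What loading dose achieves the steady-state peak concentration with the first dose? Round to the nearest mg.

f = (1/2)^(42/17) ≈ 0.180418; accumulation ratio R = 1/(1−f) ≈ 1.22013.
Loading dose to hit Cmax,ss on first dose: D_load = D_maint·R ≈ 1591 × 1.22013 ≈ 1941.23 mg.

1941 mg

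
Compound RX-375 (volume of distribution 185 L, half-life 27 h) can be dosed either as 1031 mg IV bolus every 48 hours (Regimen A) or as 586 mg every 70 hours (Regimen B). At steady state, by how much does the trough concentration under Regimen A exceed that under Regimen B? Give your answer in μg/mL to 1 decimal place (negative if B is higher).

Regimen A: f = (1/2)^(48/27) ≈ 0.2916; Cmin,ss = (1031/185)·f/(1−f) ≈ 2.294 μg/mL.
Regimen B: f = (1/2)^(70/27) ≈ 0.1658; Cmin,ss = (586/185)·f/(1−f) ≈ 0.630 μg/mL.
Difference ≈ 2.294 − 0.630 ≈ 1.664 μg/mL.

1.7 μg/mL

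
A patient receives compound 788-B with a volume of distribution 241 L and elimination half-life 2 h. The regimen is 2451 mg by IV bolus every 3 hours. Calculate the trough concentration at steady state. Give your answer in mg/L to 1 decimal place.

5.6 mg/L

k = ln2/t½ = ln2/2 ≈ 0.346574 h⁻¹; fraction remaining f = e^(−kτ) = e^(−0.346574×3) ≈ 0.3536.
Accumulation ratio R = 1/(1 − f) ≈ 1/0.6464 ≈ 1.5470.
Single-dose peak C₀ = D/Vd = 2451/241 ≈ 10.170 mg/L.
Cmax,ss = C₀/(1 − f) ≈ 10.170/0.6464 ≈ 15.733 mg/L.
Steady-state trough Cmin,ss = Cmax,ss·f ≈ 15.733 × 0.3536 ≈ 5.563 mg/L.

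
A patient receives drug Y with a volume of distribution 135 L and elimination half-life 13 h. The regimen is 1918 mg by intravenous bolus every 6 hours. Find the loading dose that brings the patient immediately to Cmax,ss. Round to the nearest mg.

f = (1/2)^(6/13) ≈ 0.726211; accumulation ratio R = 1/(1−f) ≈ 3.65245.
Loading dose to hit Cmax,ss on first dose: D_load = D_maint·R ≈ 1918 × 3.65245 ≈ 7005.40 mg.

7005 mg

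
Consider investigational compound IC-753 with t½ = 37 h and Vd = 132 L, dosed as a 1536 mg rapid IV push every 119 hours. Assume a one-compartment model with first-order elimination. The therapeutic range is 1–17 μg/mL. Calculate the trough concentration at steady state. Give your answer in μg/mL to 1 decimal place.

Over one 119-h interval, 119/37 ≈ 3.2162 half-lives elapse, leaving f ≈ 0.1076 of each dose.
Each bolus raises the concentration by D/Vd = 1536/132 ≈ 11.636 μg/mL.
Steady-state trough Cmin,ss = C₀·f/(1−f) ≈ 11.636 × 0.1076/0.8924 ≈ 1.403 μg/mL.
Trough 1.4 μg/mL vs MEC 1 μg/mL: adequate.

1.4 μg/mL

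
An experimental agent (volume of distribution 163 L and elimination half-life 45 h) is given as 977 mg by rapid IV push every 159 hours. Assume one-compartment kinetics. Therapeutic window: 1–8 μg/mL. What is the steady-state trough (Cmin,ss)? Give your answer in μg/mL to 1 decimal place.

0.6 μg/mL

τ/t½ = 159/45 ≈ 3.5333, so fraction remaining f = (1/2)^(159/45) ≈ 0.0864.
Single-dose peak C₀ = D/Vd = 977/163 ≈ 5.994 μg/mL.
Steady-state trough Cmin,ss = C₀·f/(1−f) ≈ 5.994 × 0.0864/0.9136 ≈ 0.567 μg/mL.
Trough 0.6 μg/mL vs MEC 1 μg/mL: subtherapeutic.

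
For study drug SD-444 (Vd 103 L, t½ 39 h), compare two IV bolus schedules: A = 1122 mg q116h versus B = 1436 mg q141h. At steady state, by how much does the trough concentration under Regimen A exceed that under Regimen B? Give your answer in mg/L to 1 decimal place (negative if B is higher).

Regimen A: f = (1/2)^(116/39) ≈ 0.1272; Cmin,ss = (1122/103)·f/(1−f) ≈ 1.588 mg/L.
Regimen B: f = (1/2)^(141/39) ≈ 0.0816; Cmin,ss = (1436/103)·f/(1−f) ≈ 1.239 mg/L.
Difference ≈ 1.588 − 1.239 ≈ 0.349 mg/L.

0.3 mg/L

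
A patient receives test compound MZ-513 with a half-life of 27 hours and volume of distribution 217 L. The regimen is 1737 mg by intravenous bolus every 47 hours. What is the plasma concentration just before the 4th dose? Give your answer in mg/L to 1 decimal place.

3.3 mg/L

f = (1/2)^(τ/t½) = (1/2)^(47/27) ≈ 0.2992.
C₀ = D/Vd = 1737/217 ≈ 8.005 mg/L.
Before the 4th dose, 3 doses have been given. Superposition: Cmin = C₀·(f + f² + … + f^3).
≈ 8.005 × (0.2992 + 0.0895 + 0.0268) ≈ 8.005 × 0.4155 ≈ 3.326 mg/L.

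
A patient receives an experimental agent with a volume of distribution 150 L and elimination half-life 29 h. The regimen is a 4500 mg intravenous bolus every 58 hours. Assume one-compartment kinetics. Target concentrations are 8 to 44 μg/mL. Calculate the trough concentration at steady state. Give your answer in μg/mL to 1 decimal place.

10.0 μg/mL

τ = 58 h = 2 half-lives, so f = (1/2)^2 = 0.25.
At steady state, R = 1/(1 − 0.25) = 4/3.
Single-dose peak C₀ = D/Vd = 4500/150 = 30 μg/mL.
Steady-state peak Cmax,ss = C₀·R = 30 × 4/3 ≈ 40.000 μg/mL.
Steady-state trough Cmin,ss = Cmax,ss·f ≈ 40.000 × 0.25 ≈ 10.000 μg/mL.
Trough 10.0 μg/mL vs MEC 8 μg/mL: adequate.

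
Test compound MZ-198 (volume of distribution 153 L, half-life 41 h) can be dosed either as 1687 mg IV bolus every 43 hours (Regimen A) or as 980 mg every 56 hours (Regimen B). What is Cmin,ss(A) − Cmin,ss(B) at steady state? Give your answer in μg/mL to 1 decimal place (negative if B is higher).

6.3 μg/mL

Regimen A: f = (1/2)^(43/41) ≈ 0.4834; Cmin,ss = (1687/153)·f/(1−f) ≈ 10.318 μg/mL.
Regimen B: f = (1/2)^(56/41) ≈ 0.3880; Cmin,ss = (980/153)·f/(1−f) ≈ 4.061 μg/mL.
Difference ≈ 10.318 − 4.061 ≈ 6.257 μg/mL.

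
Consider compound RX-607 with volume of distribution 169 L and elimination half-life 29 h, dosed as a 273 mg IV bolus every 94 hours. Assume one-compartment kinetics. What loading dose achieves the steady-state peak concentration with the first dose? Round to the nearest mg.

305 mg

f = (1/2)^(94/29) ≈ 0.105742; accumulation ratio R = 1/(1−f) ≈ 1.11825.
Loading dose to hit Cmax,ss on first dose: D_load = D_maint·R ≈ 273 × 1.11825 ≈ 305.28 mg.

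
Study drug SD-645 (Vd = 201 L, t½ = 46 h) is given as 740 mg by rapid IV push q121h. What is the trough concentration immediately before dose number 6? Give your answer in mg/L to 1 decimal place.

f = (1/2)^(τ/t½) = (1/2)^(121/46) ≈ 0.1615.
C₀ = D/Vd = 740/201 ≈ 3.682 mg/L.
Before the 6th dose, 5 doses have been given. Superposition: Cmin = C₀·(f + f² + … + f^5).
≈ 3.682 × (0.1615 + 0.0261 + 0.0042 + 0.0007 + 0.0001) ≈ 3.682 × 0.1926 ≈ 0.709 mg/L.

0.7 mg/L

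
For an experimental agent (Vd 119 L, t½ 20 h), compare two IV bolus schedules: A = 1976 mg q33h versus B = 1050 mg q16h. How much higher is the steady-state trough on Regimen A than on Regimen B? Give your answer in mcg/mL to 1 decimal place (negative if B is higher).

-4.1 mcg/mL

Regimen A: f = (1/2)^(33/20) ≈ 0.3186; Cmin,ss = (1976/119)·f/(1−f) ≈ 7.764 mcg/mL.
Regimen B: f = (1/2)^(16/20) ≈ 0.5743; Cmin,ss = (1050/119)·f/(1−f) ≈ 11.904 mcg/mL.
Difference ≈ 7.764 − 11.904 ≈ -4.140 mcg/mL.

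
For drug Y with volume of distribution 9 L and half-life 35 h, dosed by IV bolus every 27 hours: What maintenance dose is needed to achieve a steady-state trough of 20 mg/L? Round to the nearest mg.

τ/t½ = 27/35 ≈ 0.77143, so f = (1/2)^(27/35) ≈ 0.585837.
Cmin,ss = (D/Vd)·f/(1−f), so D = Cmin,ss·Vd·(1−f)/f.
D = 20 × 9 × (1−f)/f ≈ 20 × 9 × 0.70696 ≈ 127.25 mg.

127 mg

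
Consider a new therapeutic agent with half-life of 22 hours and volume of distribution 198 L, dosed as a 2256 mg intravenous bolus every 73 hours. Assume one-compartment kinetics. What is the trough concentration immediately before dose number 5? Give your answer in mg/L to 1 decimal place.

1.3 mg/L

f = (1/2)^(τ/t½) = (1/2)^(73/22) ≈ 0.1003.
C₀ = D/Vd = 2256/198 ≈ 11.394 mg/L.
Before the 5th dose, 4 doses have been given. Superposition: Cmin = C₀·(f + f² + … + f^4).
≈ 11.394 × (0.1003 + 0.0101 + 0.0010 + 0.0001) ≈ 11.394 × 0.1115 ≈ 1.270 mg/L.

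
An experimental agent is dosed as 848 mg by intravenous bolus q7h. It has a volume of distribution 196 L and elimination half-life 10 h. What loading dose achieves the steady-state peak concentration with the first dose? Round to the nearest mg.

f = (1/2)^(7/10) ≈ 0.615572; accumulation ratio R = 1/(1−f) ≈ 2.60127.
Loading dose to hit Cmax,ss on first dose: D_load = D_maint·R ≈ 848 × 2.60127 ≈ 2205.88 mg.

2206 mg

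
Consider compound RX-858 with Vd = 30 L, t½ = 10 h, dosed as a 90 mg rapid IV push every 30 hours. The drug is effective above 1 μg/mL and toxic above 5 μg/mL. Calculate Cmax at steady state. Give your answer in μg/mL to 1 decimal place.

3.4 μg/mL

τ = 30 h = 3 half-lives, so f = (1/2)^3 = 0.125.
At steady state, R = 1/(1 − 0.125) = 8/7.
Single-dose peak C₀ = D/Vd = 90/30 = 3 μg/mL.
Steady-state peak Cmax,ss = C₀·R = 3 × 8/7 ≈ 3.429 μg/mL.
Peak 3.4 μg/mL vs MTC 5 μg/mL: below toxic threshold.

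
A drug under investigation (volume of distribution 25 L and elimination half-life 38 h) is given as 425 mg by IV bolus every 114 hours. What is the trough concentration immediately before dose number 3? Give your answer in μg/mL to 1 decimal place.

f = (1/2)^(τ/t½) = (1/2)^(114/38) ≈ 0.1250.
C₀ = D/Vd = 425/25 ≈ 17.000 μg/mL.
Before the 3rd dose, 2 doses have been given. Superposition: Cmin = C₀·(f + f²).
≈ 17.000 × (0.1250 + 0.0156) ≈ 17.000 × 0.1406 ≈ 2.390 μg/mL.

2.4 μg/mL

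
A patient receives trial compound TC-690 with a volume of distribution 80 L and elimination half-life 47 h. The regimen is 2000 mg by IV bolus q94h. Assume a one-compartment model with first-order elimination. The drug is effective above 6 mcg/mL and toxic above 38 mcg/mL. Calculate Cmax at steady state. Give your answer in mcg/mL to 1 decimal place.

τ = 94 h = 2 half-lives, so f = (1/2)^2 = 0.25.
At steady state, R = 1/(1 − 0.25) = 4/3.
Single-dose peak C₀ = D/Vd = 2000/80 = 25 mcg/mL.
Steady-state peak Cmax,ss = C₀·R = 25 × 4/3 ≈ 33.333 mcg/mL.
Peak 33.3 mcg/mL vs MTC 38 mcg/mL: below toxic threshold.

33.3 mcg/mL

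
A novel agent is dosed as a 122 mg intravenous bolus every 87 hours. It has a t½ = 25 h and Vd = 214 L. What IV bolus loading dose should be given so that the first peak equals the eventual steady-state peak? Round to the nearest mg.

f = (1/2)^(87/25) ≈ 0.089622; accumulation ratio R = 1/(1−f) ≈ 1.09844.
Loading dose to hit Cmax,ss on first dose: D_load = D_maint·R ≈ 122 × 1.09844 ≈ 134.01 mg.

134 mg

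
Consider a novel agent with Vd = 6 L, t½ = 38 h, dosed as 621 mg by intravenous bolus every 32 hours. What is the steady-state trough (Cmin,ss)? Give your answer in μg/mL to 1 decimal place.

τ/t½ = 32/38 ≈ 0.84211, so fraction remaining f = (1/2)^(32/38) ≈ 0.5578.
At steady state, accumulation factor R = 1/(1 − e^(−kτ)) ≈ 2.2614.
Each bolus raises the concentration by D/Vd = 621/6 ≈ 103.500 μg/mL.
Steady-state peak Cmax,ss = C₀·R ≈ 103.500 × 2.2614 ≈ 234.055 μg/mL.
One interval later, Cmin,ss = Cmax,ss·e^(−kτ) ≈ 234.055 × 0.5578 ≈ 130.556 μg/mL.

130.6 μg/mL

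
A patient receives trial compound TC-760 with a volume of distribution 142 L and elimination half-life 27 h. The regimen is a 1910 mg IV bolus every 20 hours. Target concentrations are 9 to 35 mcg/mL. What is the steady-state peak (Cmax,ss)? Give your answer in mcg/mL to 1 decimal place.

33.5 mcg/mL

k = ln2/t½ = ln2/27 ≈ 0.025672 h⁻¹; fraction remaining f = e^(−kτ) = e^(−0.025672×20) ≈ 0.5984.
At steady state, accumulation factor R = 1/(1 − e^(−kτ)) ≈ 2.4900.
Each bolus raises the concentration by D/Vd = 1910/142 ≈ 13.451 mcg/mL.
Steady-state peak Cmax,ss = C₀·R ≈ 13.451 × 2.4900 ≈ 33.493 mcg/mL.
Peak 33.5 mcg/mL vs MTC 35 mcg/mL: below toxic threshold.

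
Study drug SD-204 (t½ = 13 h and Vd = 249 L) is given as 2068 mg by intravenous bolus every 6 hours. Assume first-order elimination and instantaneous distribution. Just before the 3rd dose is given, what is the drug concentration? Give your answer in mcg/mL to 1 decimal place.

10.4 mcg/mL

f = (1/2)^(τ/t½) = (1/2)^(6/13) ≈ 0.7262.
C₀ = D/Vd = 2068/249 ≈ 8.305 mcg/mL.
Before the 3rd dose, 2 doses have been given. Superposition: Cmin = C₀·(f + f²).
≈ 8.305 × (0.7262 + 0.5274) ≈ 8.305 × 1.2536 ≈ 10.411 mcg/mL.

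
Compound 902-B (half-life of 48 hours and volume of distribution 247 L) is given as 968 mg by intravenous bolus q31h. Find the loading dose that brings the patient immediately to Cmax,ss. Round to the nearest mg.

2682 mg

f = (1/2)^(31/48) ≈ 0.639124; accumulation ratio R = 1/(1−f) ≈ 2.77103.
Loading dose to hit Cmax,ss on first dose: D_load = D_maint·R ≈ 968 × 2.77103 ≈ 2682.36 mg.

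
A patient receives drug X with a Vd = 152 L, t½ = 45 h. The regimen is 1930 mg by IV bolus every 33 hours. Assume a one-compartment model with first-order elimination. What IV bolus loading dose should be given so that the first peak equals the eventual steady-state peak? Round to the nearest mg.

f = (1/2)^(33/45) ≈ 0.601513; accumulation ratio R = 1/(1−f) ≈ 2.50949.
Loading dose to hit Cmax,ss on first dose: D_load = D_maint·R ≈ 1930 × 2.50949 ≈ 4843.32 mg.

4843 mg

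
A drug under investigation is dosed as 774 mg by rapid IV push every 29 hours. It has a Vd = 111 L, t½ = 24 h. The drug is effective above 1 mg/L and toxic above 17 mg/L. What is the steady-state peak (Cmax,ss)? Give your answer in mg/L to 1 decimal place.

Over one 29-h interval, 29/24 ≈ 1.2083 half-lives elapse, leaving f ≈ 0.4328 of each dose.
Accumulation ratio R = 1/(1 − f) ≈ 1/0.5672 ≈ 1.7630.
Each bolus raises the concentration by D/Vd = 774/111 ≈ 6.973 mg/L.
Steady-state peak Cmax,ss = C₀·R ≈ 6.973 × 1.7630 ≈ 12.293 mg/L.
Peak 12.3 mg/L vs MTC 17 mg/L: below toxic threshold.

12.3 mg/L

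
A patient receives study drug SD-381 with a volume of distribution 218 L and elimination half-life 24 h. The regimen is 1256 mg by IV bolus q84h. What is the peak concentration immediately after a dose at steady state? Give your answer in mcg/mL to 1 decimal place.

Over one 84-h interval, 84/24 ≈ 3.5 half-lives elapse, leaving f ≈ 0.0884 of each dose.
Accumulation ratio R = 1/(1 − f) ≈ 1/0.9116 ≈ 1.0970.
Single-dose peak C₀ = D/Vd = 1256/218 ≈ 5.761 mcg/mL.
Steady-state peak Cmax,ss = C₀·R ≈ 5.761 × 1.0970 ≈ 6.320 mcg/mL.

6.3 mcg/mL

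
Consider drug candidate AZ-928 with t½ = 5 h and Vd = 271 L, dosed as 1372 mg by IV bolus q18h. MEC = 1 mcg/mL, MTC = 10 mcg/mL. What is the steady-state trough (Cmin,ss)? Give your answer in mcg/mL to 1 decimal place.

0.5 mcg/mL

τ/t½ = 18/5 ≈ 3.6, so fraction remaining f = (1/2)^(18/5) ≈ 0.0825.
At steady state, accumulation factor R = 1/(1 − e^(−kτ)) ≈ 1.0899.
Each bolus raises the concentration by D/Vd = 1372/271 ≈ 5.063 mcg/mL.
Steady-state peak Cmax,ss = C₀·R ≈ 5.063 × 1.0899 ≈ 5.518 mcg/mL.
Steady-state trough Cmin,ss = Cmax,ss·f ≈ 5.518 × 0.0825 ≈ 0.455 mcg/mL.
Trough 0.5 mcg/mL vs MEC 1 mcg/mL: subtherapeutic.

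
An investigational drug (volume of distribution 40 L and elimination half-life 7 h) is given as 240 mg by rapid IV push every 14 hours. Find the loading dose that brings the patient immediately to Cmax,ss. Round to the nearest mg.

f = (1/2)^(14/7) ≈ 0.250000; accumulation ratio R = 1/(1−f) ≈ 1.33333.
Loading dose to hit Cmax,ss on first dose: D_load = D_maint·R ≈ 240 × 1.33333 ≈ 320.00 mg.

320 mg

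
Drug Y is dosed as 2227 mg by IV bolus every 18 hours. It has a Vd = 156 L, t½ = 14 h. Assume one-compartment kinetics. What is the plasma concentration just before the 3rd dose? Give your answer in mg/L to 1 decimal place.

f = (1/2)^(τ/t½) = (1/2)^(18/14) ≈ 0.4102.
C₀ = D/Vd = 2227/156 ≈ 14.276 mg/L.
Before the 3rd dose, 2 doses have been given. Superposition: Cmin = C₀·(f + f²).
≈ 14.276 × (0.4102 + 0.1683) ≈ 14.276 × 0.5785 ≈ 8.259 mg/L.

8.3 mg/L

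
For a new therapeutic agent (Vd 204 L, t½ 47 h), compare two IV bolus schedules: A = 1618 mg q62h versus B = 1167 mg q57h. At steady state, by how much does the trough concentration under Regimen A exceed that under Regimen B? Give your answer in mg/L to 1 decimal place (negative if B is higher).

1.0 mg/L

Regimen A: f = (1/2)^(62/47) ≈ 0.4008; Cmin,ss = (1618/204)·f/(1−f) ≈ 5.305 mg/L.
Regimen B: f = (1/2)^(57/47) ≈ 0.4314; Cmin,ss = (1167/204)·f/(1−f) ≈ 4.340 mg/L.
Difference ≈ 5.305 − 4.340 ≈ 0.965 mg/L.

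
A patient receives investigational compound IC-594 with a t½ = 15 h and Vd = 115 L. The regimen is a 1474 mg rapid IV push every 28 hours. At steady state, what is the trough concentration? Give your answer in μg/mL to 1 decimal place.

τ/t½ = 28/15 ≈ 1.8667, so fraction remaining f = (1/2)^(28/15) ≈ 0.2742.
Accumulation ratio R = 1/(1 − f) ≈ 1/0.7258 ≈ 1.3778.
Single-dose peak C₀ = D/Vd = 1474/115 ≈ 12.817 μg/mL.
Steady-state peak Cmax,ss = C₀·R ≈ 12.817 × 1.3778 ≈ 17.659 μg/mL.
One interval later, Cmin,ss = Cmax,ss·e^(−kτ) ≈ 17.659 × 0.2742 ≈ 4.842 μg/mL.

4.8 μg/mL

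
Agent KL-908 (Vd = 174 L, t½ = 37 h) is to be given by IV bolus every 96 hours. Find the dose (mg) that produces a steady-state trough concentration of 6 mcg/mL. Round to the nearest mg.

5262 mg

τ/t½ = 96/37 ≈ 2.5946, so f = (1/2)^(96/37) ≈ 0.165558.
Cmin,ss = (D/Vd)·f/(1−f), so D = Cmin,ss·Vd·(1−f)/f.
D = 6 × 174 × (1−f)/f ≈ 6 × 174 × 5.04018 ≈ 5261.95 mg.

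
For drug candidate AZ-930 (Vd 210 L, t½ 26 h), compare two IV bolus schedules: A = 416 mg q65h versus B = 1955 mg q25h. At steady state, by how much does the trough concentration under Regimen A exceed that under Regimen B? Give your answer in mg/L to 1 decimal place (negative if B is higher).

Regimen A: f = (1/2)^(65/26) ≈ 0.1768; Cmin,ss = (416/210)·f/(1−f) ≈ 0.425 mg/L.
Regimen B: f = (1/2)^(25/26) ≈ 0.5135; Cmin,ss = (1955/210)·f/(1−f) ≈ 9.826 mg/L.
Difference ≈ 0.425 − 9.826 ≈ -9.401 mg/L.

-9.4 mg/L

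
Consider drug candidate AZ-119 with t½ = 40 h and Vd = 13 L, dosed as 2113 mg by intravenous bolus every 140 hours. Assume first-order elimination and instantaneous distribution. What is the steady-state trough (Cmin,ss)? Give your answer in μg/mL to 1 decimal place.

k = ln2/t½ = ln2/40 ≈ 0.017329 h⁻¹; fraction remaining f = e^(−kτ) = e^(−0.017329×140) ≈ 0.0884.
Single-dose peak C₀ = D/Vd = 2113/13 ≈ 162.538 μg/mL.
Steady-state trough Cmin,ss = C₀·f/(1−f) ≈ 162.538 × 0.0884/0.9116 ≈ 15.762 μg/mL.

15.8 μg/mL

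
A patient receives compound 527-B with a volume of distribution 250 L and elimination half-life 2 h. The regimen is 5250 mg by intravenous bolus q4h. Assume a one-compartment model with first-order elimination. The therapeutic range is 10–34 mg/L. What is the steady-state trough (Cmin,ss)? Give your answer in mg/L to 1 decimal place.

7.0 mg/L

τ = 4 h = 2 half-lives, so f = (1/2)^2 = 0.25.
Accumulation ratio R = 1/(1 − f) = 1/0.75 = 4/3.
Single-dose peak C₀ = D/Vd = 5250/250 = 21 mg/L.
Steady-state peak Cmax,ss = C₀·R = 21 × 4/3 ≈ 28.000 mg/L.
Steady-state trough Cmin,ss = Cmax,ss·f ≈ 28.000 × 0.25 ≈ 7.000 mg/L.
Trough 7.0 mg/L vs MEC 10 mg/L: subtherapeutic.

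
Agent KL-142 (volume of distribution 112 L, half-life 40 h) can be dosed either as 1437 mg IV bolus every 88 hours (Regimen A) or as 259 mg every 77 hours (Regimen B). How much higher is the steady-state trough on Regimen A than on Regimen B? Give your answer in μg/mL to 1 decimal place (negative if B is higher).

Regimen A: f = (1/2)^(88/40) ≈ 0.2176; Cmin,ss = (1437/112)·f/(1−f) ≈ 3.568 μg/mL.
Regimen B: f = (1/2)^(77/40) ≈ 0.2633; Cmin,ss = (259/112)·f/(1−f) ≈ 0.826 μg/mL.
Difference ≈ 3.568 − 0.826 ≈ 2.742 μg/mL.

2.7 μg/mL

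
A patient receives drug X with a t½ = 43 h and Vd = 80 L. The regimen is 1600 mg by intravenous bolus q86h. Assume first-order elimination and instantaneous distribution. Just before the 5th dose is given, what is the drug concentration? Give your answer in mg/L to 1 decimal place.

6.6 mg/L

f = (1/2)^(τ/t½) = (1/2)^(86/43) ≈ 0.2500.
C₀ = D/Vd = 1600/80 ≈ 20.000 mg/L.
Before the 5th dose, 4 doses have been given. Superposition: Cmin = C₀·(f + f² + … + f^4).
≈ 20.000 × (0.2500 + 0.0625 + 0.0156 + 0.0039) ≈ 20.000 × 0.3320 ≈ 6.640 mg/L.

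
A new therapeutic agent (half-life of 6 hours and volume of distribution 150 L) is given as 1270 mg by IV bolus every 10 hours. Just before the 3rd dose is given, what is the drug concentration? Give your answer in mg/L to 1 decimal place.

3.5 mg/L

f = (1/2)^(τ/t½) = (1/2)^(10/6) ≈ 0.3150.
C₀ = D/Vd = 1270/150 ≈ 8.467 mg/L.
Before the 3rd dose, 2 doses have been given. Superposition: Cmin = C₀·(f + f²).
≈ 8.467 × (0.3150 + 0.0992) ≈ 8.467 × 0.4142 ≈ 3.507 mg/L.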